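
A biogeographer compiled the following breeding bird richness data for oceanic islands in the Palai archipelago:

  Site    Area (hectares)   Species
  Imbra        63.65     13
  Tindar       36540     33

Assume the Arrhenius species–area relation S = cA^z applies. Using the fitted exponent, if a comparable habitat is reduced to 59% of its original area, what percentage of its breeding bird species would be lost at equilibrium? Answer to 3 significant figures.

z = ln(33/13) / ln(36540/63.65) = 0.9316 / 6.3528 = 0.1466
S_new/S_old = (A_new/A_old)^z = 0.59^0.1466 = exp(0.1466 × -0.5276) = 0.9255
Fraction lost = 1 − 0.9255 = 0.07445

7.45%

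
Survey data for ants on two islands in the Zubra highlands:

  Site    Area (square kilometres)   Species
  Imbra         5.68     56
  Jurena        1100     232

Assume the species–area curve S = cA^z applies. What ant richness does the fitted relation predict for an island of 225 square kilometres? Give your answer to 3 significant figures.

151

z = ln(232/56) / ln(1100/5.68) = 1.4214 / 5.2661 = 0.2699
c = 56 / 5.68^0.2699 = 56 / 1.598 = 35.04
S₃ = 35.04 × 225^0.2699 = 35.04 × 4.314 ≈ 151.2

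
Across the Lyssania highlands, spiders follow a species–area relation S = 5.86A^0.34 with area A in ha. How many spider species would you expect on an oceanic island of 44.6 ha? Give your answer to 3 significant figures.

21.3

S = 5.86 × 44.6^0.34
ln S = ln 5.86 + 0.34 × ln 44.6 = 1.7681 + 0.34 × 3.7977 = 3.0594
S = e^3.0594 ≈ 21.31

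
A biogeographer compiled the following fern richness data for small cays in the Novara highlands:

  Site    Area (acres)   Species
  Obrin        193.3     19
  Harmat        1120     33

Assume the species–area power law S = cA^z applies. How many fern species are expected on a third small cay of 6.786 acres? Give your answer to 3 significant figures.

z = ln(33/19) / ln(1120/193.3) = 0.5521 / 1.7568 = 0.3142
c = 19 / 193.3^0.3142 = 19 / 5.229 = 3.634
S₃ = 3.634 × 6.786^0.3142 = 3.634 × 1.825 ≈ 6.632

6.63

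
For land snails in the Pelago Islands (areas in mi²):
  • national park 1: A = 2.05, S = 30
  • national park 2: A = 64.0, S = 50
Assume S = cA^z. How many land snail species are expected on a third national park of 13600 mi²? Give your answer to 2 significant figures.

z = ln(50/30) / ln(64/2.05) = 0.5108 / 3.4410 = 0.1485
c = 30 / 2.05^0.1485 = 30 / 1.112 = 26.97
S₃ = 26.97 × 13600^0.1485 = 26.97 × 4.108 ≈ 110.8

110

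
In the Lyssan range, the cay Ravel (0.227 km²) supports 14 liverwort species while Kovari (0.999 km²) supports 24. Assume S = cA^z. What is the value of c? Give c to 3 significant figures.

z = ln(S₂/S₁) / ln(A₂/A₁) = ln(24/14) / ln(0.999/0.227) = 0.5390 / 1.4818 = 0.3637
c = S₁ / A₁^z = 14 / 0.227^0.3637 = 14 / 0.5831 = 24.01

24.0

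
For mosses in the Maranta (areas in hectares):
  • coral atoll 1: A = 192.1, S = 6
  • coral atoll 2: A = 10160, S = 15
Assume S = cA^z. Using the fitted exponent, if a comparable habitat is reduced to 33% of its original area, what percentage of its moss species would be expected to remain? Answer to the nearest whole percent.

77%

z = ln(15/6) / ln(10160/192.1) = 0.9163 / 3.9682 = 0.2309
S_new/S_old = (A_new/A_old)^z = 0.33^0.2309 = exp(0.2309 × -1.1087) = 0.7741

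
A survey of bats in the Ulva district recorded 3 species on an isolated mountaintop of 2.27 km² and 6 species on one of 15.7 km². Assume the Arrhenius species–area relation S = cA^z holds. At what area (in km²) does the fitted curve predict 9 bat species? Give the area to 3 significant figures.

48.7 km²

z = ln(6/3) / ln(15.7/2.27) = 0.6931 / 1.9339 = 0.3584
c = 3 / 2.27^0.3584 = 3 / 1.342 = 2.236
A = (9/2.236)^(1/0.3584) ⇒ ln A = ln(4.025)/0.3584 = 3.8849
A = e^3.8849 ≈ 48.66 km²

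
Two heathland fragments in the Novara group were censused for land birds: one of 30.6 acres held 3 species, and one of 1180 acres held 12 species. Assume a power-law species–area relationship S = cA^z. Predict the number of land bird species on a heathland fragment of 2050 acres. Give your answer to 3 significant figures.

14.8

z = ln(12/3) / ln(1180/30.6) = 1.3863 / 3.6523 = 0.3796
c = 3 / 30.6^0.3796 = 3 / 3.664 = 0.8188
S₃ = 0.8188 × 2050^0.3796 = 0.8188 × 18.07 ≈ 14.8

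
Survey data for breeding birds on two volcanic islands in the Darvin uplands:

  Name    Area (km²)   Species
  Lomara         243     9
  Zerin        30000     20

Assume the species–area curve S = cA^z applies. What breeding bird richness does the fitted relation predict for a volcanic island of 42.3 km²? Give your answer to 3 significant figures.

6.74

z = ln(20/9) / ln(30000/243) = 0.7985 / 4.8159 = 0.1658
c = 9 / 243^0.1658 = 9 / 2.486 = 3.62
S₃ = 3.62 × 42.3^0.1658 = 3.62 × 1.861 ≈ 6.735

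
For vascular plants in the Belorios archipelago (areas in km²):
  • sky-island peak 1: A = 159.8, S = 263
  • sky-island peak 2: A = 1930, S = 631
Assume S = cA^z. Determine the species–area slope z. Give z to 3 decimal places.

0.351

Taking logs: ln S = ln c + z ln A, so z = (ln S₂ − ln S₁)/(ln A₂ − ln A₁).
z = ln(631/263) / ln(1930/159.8) = ln(2.399) / ln(12.08) = 0.8752 / 2.4914 = 0.3513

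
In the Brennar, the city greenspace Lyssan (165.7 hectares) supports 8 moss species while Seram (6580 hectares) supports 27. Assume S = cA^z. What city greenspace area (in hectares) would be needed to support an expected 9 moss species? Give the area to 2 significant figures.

240 hectares

z = ln(27/8) / ln(6580/165.7) = 1.2164 / 3.6816 = 0.3304
c = 8 / 165.7^0.3304 = 8 / 5.411 = 1.479
A = (9/1.479)^(1/0.3304) ⇒ ln A = ln(6.087)/0.3304 = 5.4667
A = e^5.4667 ≈ 236.7 hectares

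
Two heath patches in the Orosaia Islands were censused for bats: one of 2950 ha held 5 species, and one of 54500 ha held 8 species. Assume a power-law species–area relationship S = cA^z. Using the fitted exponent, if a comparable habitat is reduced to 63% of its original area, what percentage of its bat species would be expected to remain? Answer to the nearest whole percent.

z = ln(8/5) / ln(54500/2950) = 0.4700 / 2.9164 = 0.1612
S_new/S_old = (A_new/A_old)^z = 0.63^0.1612 = exp(0.1612 × -0.4620) = 0.9282

93%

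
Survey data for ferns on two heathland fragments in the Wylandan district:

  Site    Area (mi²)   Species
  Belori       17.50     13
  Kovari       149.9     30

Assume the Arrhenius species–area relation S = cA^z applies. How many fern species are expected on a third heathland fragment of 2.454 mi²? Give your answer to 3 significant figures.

6.05

z = ln(30/13) / ln(149.9/17.5) = 0.8362 / 2.1478 = 0.3894
c = 13 / 17.5^0.3894 = 13 / 3.048 = 4.265
S₃ = 4.265 × 2.454^0.3894 = 4.265 × 1.418 ≈ 6.05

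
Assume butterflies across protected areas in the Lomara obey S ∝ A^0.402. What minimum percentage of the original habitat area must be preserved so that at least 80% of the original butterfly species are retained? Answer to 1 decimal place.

57.4%

Need (A_new/A_old)^0.402 = 0.8, so A_new/A_old = 0.8^(1/0.402) = 0.8^2.488
ln(A_new/A_old) = ln 0.8 / 0.402 = -0.2231 / 0.402 = -0.5551
A_new/A_old = e^-0.5551 ≈ 0.574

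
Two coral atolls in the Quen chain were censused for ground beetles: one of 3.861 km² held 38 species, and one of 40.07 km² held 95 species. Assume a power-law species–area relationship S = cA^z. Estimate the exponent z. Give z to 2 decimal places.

0.39

Taking logs: ln S = ln c + z ln A, so z = (ln S₂ − ln S₁)/(ln A₂ − ln A₁).
z = ln(95/38) / ln(40.07/3.861) = ln(2.5) / ln(10.38) = 0.9163 / 2.3397 = 0.3916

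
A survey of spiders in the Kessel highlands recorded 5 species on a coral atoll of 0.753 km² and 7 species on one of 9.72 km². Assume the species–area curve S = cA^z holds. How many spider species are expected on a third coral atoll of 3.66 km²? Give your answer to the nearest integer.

6

z = ln(7/5) / ln(9.72/0.753) = 0.3365 / 2.5579 = 0.1315
c = 5 / 0.753^0.1315 = 5 / 0.9634 = 5.19
S₃ = 5.19 × 3.66^0.1315 = 5.19 × 1.186 ≈ 6.156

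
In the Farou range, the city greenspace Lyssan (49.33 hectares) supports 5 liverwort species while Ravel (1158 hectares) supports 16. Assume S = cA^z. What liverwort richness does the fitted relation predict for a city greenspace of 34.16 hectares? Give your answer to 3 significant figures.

z = ln(16/5) / ln(1158/49.33) = 1.1632 / 3.1559 = 0.3686
c = 5 / 49.33^0.3686 = 5 / 4.207 = 1.188
S₃ = 1.188 × 34.16^0.3686 = 1.188 × 3.674 ≈ 4.367

4.37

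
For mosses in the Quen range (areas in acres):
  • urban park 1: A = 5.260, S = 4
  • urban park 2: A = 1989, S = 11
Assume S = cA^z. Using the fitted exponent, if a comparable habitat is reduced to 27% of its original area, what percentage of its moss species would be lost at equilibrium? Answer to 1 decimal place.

z = ln(11/4) / ln(1989/5.26) = 1.0116 / 5.9353 = 0.1704
S_new/S_old = (A_new/A_old)^z = 0.27^0.1704 = exp(0.1704 × -1.3093) = 0.8
Fraction lost = 1 − 0.8 = 0.2

20.0%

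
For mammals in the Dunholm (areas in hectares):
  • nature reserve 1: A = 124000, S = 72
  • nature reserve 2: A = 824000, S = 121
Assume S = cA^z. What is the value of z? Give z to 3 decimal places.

Taking logs: ln S = ln c + z ln A, so z = (ln S₂ − ln S₁)/(ln A₂ − ln A₁).
z = ln(121/72) / ln(824000/124000) = ln(1.681) / ln(6.645) = 0.5191 / 1.8939 = 0.2741

0.274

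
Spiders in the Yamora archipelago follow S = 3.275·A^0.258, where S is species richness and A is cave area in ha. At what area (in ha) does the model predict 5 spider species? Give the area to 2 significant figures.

5 = 3.275 × A^0.258  ⇒  A^0.258 = 5/3.275 = 1.527
ln A = ln(1.527) / 0.258 = 0.4231 / 0.258 = 1.6400
A = e^1.6400 ≈ 5.155 ha

5.2 ha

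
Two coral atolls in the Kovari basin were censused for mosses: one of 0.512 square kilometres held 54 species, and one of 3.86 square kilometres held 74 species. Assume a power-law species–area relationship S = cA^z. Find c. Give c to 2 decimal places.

59.94

z = ln(S₂/S₁) / ln(A₂/A₁) = ln(74/54) / ln(3.86/0.512) = 0.3151 / 2.0201 = 0.1560
c = S₁ / A₁^z = 54 / 0.512^0.1560 = 54 / 0.9009 = 59.94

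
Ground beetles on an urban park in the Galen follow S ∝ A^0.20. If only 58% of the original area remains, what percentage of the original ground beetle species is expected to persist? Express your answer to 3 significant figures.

S_new/S_old = (A_new/A_old)^z = 0.58^0.2
= exp(0.2 × ln 0.58) = exp(0.2 × -0.5447) = exp(-0.1089) ≈ 0.8968

89.7%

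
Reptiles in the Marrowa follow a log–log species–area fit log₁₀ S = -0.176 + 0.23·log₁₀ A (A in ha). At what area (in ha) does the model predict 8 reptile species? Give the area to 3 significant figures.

8 = 0.6668 × A^0.23  ⇒  A^0.23 = 8/0.6668 = 12
ln A = ln(12) / 0.23 = 2.4847 / 0.23 = 10.8030
A = e^10.8030 ≈ 49169 ha

49200 ha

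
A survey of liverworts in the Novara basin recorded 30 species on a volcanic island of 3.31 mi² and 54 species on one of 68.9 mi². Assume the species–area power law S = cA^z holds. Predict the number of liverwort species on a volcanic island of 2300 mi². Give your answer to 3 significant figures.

z = ln(54/30) / ln(68.9/3.31) = 0.5878 / 3.0357 = 0.1936
c = 30 / 3.31^0.1936 = 30 / 1.261 = 23.79
S₃ = 23.79 × 2300^0.1936 = 23.79 × 4.476 ≈ 106.5

107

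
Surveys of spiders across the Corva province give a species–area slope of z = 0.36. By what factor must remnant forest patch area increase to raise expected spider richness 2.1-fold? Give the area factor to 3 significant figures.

7.85

(A₂/A₁)^0.36 = 2.1, so A₂/A₁ = 2.1^(1/0.36) = 2.1^2.778
ln(A₂/A₁) = ln 2.1 / 0.36 = 0.7419 / 0.36 = 2.0609
A₂/A₁ = e^2.0609 ≈ 7.853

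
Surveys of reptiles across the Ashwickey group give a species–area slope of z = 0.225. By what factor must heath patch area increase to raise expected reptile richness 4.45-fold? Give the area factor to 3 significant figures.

(A₂/A₁)^0.225 = 4.45, so A₂/A₁ = 4.45^(1/0.225) = 4.45^4.444
ln(A₂/A₁) = ln 4.45 / 0.225 = 1.4929 / 0.225 = 6.6351
A₂/A₁ = e^6.6351 ≈ 761.4

761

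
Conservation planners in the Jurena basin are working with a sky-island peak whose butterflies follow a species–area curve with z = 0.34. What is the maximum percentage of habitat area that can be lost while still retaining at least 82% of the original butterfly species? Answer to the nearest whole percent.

44%

Need (A_new/A_old)^0.34 = 0.82, so A_new/A_old = 0.82^(1/0.34) = 0.82^2.941
ln(A_new/A_old) = ln 0.82 / 0.34 = -0.1985 / 0.34 = -0.5837
A_new/A_old = e^-0.5837 ≈ 0.5578
Fraction that can be lost = 1 − 0.5578 = 0.4422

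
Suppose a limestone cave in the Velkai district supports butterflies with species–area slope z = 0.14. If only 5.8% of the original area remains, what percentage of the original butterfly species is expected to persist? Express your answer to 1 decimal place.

S_new/S_old = (A_new/A_old)^z = 0.058^0.14
= exp(0.14 × ln 0.058) = exp(0.14 × -2.8473) = exp(-0.3986) ≈ 0.6712

67.1%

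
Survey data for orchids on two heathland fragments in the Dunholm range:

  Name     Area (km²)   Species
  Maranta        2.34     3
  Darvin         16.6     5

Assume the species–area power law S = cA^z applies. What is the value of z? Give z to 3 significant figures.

0.261

Taking logs: ln S = ln c + z ln A, so z = (ln S₂ − ln S₁)/(ln A₂ − ln A₁).
z = ln(5/3) / ln(16.6/2.34) = ln(1.667) / ln(7.094) = 0.5108 / 1.9593 = 0.2607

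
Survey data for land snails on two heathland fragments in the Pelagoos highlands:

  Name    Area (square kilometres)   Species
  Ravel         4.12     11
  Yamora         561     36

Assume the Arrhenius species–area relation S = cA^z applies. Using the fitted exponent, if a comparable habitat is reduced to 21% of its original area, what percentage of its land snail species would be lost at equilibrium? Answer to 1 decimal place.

31.4%

z = ln(36/11) / ln(561/4.12) = 1.1856 / 4.9139 = 0.2413
S_new/S_old = (A_new/A_old)^z = 0.21^0.2413 = exp(0.2413 × -1.5606) = 0.6862
Fraction lost = 1 − 0.6862 = 0.3138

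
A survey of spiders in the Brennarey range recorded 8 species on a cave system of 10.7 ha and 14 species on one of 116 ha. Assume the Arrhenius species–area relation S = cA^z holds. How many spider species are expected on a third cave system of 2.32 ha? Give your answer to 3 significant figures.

z = ln(14/8) / ln(116/10.7) = 0.5596 / 2.3833 = 0.2348
c = 8 / 10.7^0.2348 = 8 / 1.745 = 4.586
S₃ = 4.586 × 2.32^0.2348 = 4.586 × 1.218 ≈ 5.587

5.59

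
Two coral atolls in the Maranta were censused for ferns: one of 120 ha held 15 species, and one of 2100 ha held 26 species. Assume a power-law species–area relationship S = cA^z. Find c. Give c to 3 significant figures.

z = ln(S₂/S₁) / ln(A₂/A₁) = ln(26/15) / ln(2100/120) = 0.5500 / 2.8622 = 0.1922
c = S₁ / A₁^z = 15 / 120^0.1922 = 15 / 2.509 = 5.978

5.98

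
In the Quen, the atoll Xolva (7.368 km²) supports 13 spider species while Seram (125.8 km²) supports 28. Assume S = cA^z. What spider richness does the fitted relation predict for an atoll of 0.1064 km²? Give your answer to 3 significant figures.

4.13

z = ln(28/13) / ln(125.8/7.368) = 0.7673 / 2.8375 = 0.2704
c = 13 / 7.368^0.2704 = 13 / 1.716 = 7.576
S₃ = 7.576 × 0.1064^0.2704 = 7.576 × 0.5456 ≈ 4.133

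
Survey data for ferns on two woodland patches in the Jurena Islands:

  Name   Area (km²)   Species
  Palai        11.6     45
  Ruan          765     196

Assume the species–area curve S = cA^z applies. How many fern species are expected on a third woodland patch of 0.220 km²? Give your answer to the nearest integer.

z = ln(196/45) / ln(765/11.6) = 1.4715 / 4.1889 = 0.3513
c = 45 / 11.6^0.3513 = 45 / 2.365 = 19.02
S₃ = 19.02 × 0.22^0.3513 = 19.02 × 0.5875 ≈ 11.18

11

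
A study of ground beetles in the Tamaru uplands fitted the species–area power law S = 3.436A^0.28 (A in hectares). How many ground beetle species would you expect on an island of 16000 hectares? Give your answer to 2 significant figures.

S = 3.436 × 16000^0.28
ln S = ln 3.436 + 0.28 × ln 16000 = 1.2343 + 0.28 × 9.6803 = 3.9448
S = e^3.9448 ≈ 51.67

52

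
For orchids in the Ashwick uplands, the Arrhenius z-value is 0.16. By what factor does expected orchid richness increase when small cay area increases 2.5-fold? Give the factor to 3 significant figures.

S₂/S₁ = (A₂/A₁)^z = 2.5^0.16
ln(S₂/S₁) = 0.16 × ln 2.5 = 0.16 × 0.9163 = 0.1466
S₂/S₁ = e^0.1466 ≈ 1.158

1.16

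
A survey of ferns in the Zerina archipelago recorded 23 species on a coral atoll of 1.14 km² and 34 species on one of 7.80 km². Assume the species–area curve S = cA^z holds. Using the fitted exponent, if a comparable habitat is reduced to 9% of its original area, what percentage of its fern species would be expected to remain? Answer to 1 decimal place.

61.3%

z = ln(34/23) / ln(7.8/1.14) = 0.3909 / 1.9231 = 0.2032
S_new/S_old = (A_new/A_old)^z = 0.09^0.2032 = exp(0.2032 × -2.4079) = 0.613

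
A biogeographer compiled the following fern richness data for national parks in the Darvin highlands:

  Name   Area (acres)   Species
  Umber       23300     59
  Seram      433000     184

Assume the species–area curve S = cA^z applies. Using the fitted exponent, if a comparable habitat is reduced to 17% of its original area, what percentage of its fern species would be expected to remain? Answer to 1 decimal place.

50.2%

z = ln(184/59) / ln(433000/23300) = 1.1374 / 2.9223 = 0.3892
S_new/S_old = (A_new/A_old)^z = 0.17^0.3892 = exp(0.3892 × -1.7720) = 0.5017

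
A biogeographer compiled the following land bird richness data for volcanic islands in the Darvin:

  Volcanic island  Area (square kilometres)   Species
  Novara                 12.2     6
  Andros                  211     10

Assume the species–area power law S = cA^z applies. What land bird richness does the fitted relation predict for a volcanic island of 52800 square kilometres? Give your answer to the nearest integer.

27

z = ln(10/6) / ln(211/12.2) = 0.5108 / 2.8504 = 0.1792
c = 6 / 12.2^0.1792 = 6 / 1.566 = 3.832
S₃ = 3.832 × 52800^0.1792 = 3.832 × 7.02 ≈ 26.9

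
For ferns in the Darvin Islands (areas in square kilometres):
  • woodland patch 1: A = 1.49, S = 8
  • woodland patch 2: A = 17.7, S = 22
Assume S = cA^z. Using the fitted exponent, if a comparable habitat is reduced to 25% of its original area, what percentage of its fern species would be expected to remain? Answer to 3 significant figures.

56.7%

z = ln(22/8) / ln(17.7/1.49) = 1.0116 / 2.4748 = 0.4088
S_new/S_old = (A_new/A_old)^z = 0.25^0.4088 = exp(0.4088 × -1.3863) = 0.5674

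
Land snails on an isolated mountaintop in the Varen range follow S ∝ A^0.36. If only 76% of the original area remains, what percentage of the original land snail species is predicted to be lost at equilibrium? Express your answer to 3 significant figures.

S_new/S_old = (A_new/A_old)^z = 0.76^0.36
= exp(0.36 × ln 0.76) = exp(0.36 × -0.2744) = exp(-0.0988) ≈ 0.9059
Fraction lost = 1 − 0.9059 = 0.09407

9.41%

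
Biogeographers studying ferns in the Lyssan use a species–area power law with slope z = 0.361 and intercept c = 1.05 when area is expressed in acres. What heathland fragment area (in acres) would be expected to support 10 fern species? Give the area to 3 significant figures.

10 = 1.05 × A^0.361  ⇒  A^0.361 = 10/1.05 = 9.524
ln A = ln(9.524) / 0.361 = 2.2538 / 0.361 = 6.2432
A = e^6.2432 ≈ 514.5 acres

515 acres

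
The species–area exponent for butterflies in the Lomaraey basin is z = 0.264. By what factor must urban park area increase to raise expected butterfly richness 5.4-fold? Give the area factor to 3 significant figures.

(A₂/A₁)^0.264 = 5.4, so A₂/A₁ = 5.4^(1/0.264) = 5.4^3.788
ln(A₂/A₁) = ln 5.4 / 0.264 = 1.6864 / 0.264 = 6.3879
A₂/A₁ = e^6.3879 ≈ 594.6

595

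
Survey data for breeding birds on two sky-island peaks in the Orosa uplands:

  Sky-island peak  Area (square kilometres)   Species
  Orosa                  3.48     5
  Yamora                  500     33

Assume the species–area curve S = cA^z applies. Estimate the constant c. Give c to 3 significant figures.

z = ln(S₂/S₁) / ln(A₂/A₁) = ln(33/5) / ln(500/3.48) = 1.8871 / 4.9676 = 0.3799
c = S₁ / A₁^z = 5 / 3.48^0.3799 = 5 / 1.606 = 3.113

3.11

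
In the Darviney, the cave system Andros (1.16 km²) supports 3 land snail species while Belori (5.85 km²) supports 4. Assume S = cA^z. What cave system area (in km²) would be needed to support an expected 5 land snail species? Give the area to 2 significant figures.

z = ln(4/3) / ln(5.85/1.16) = 0.2877 / 1.6180 = 0.1778
c = 3 / 1.16^0.1778 = 3 / 1.027 = 2.922
A = (5/2.922)^(1/0.1778) ⇒ ln A = ln(1.711)/0.1778 = 3.0215
A = e^3.0215 ≈ 20.52 km²

21 km²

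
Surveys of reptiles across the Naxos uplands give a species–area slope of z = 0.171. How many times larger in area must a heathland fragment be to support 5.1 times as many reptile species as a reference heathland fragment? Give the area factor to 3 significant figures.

(A₂/A₁)^0.171 = 5.1, so A₂/A₁ = 5.1^(1/0.171) = 5.1^5.848
ln(A₂/A₁) = ln 5.1 / 0.171 = 1.6292 / 0.171 = 9.5277
A₂/A₁ = e^9.5277 ≈ 13735

13700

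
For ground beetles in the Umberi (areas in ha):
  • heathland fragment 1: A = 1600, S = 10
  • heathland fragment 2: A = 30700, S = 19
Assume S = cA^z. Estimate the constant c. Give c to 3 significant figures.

z = ln(S₂/S₁) / ln(A₂/A₁) = ln(19/10) / ln(30700/1600) = 0.6419 / 2.9543 = 0.2173
c = S₁ / A₁^z = 10 / 1600^0.2173 = 10 / 4.968 = 2.013

2.01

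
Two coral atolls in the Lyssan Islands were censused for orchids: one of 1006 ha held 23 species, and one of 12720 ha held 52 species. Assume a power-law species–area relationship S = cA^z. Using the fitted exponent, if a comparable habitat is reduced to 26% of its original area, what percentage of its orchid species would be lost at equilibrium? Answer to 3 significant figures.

z = ln(52/23) / ln(12720/1006) = 0.8157 / 2.5372 = 0.3215
S_new/S_old = (A_new/A_old)^z = 0.26^0.3215 = exp(0.3215 × -1.3471) = 0.6485
Fraction lost = 1 − 0.6485 = 0.3515

35.2%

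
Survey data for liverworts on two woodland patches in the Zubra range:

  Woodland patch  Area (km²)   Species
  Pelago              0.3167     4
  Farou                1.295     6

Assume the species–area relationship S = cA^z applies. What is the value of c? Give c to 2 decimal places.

5.57

z = ln(S₂/S₁) / ln(A₂/A₁) = ln(6/4) / ln(1.295/0.3167) = 0.4055 / 1.4083 = 0.2879
c = S₁ / A₁^z = 4 / 0.3167^0.2879 = 4 / 0.7182 = 5.57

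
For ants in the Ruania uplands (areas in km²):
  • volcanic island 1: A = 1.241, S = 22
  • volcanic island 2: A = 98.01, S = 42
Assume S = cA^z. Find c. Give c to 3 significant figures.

z = ln(S₂/S₁) / ln(A₂/A₁) = ln(42/22) / ln(98.01/1.241) = 0.6466 / 4.3692 = 0.1480
c = S₁ / A₁^z = 22 / 1.241^0.1480 = 22 / 1.032 = 21.31

21.3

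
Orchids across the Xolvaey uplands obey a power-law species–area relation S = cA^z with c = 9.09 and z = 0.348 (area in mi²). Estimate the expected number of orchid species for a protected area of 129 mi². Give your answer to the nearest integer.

49

S = 9.09 × 129^0.348
ln S = ln 9.09 + 0.348 × ln 129 = 2.2072 + 0.348 × 4.8598 = 3.8984
S = e^3.8984 ≈ 49.32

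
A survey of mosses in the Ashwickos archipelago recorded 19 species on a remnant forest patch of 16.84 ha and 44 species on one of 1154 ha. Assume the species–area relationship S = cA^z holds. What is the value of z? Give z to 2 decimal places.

Taking logs: ln S = ln c + z ln A, so z = (ln S₂ − ln S₁)/(ln A₂ − ln A₁).
z = ln(44/19) / ln(1154/16.84) = ln(2.316) / ln(68.53) = 0.8398 / 4.2272 = 0.1987

0.20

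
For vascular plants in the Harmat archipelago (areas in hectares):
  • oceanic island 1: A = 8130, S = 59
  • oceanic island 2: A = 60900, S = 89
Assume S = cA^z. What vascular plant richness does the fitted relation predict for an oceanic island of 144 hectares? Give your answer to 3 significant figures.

25.9

z = ln(89/59) / ln(60900/8130) = 0.4111 / 2.0137 = 0.2042
c = 59 / 8130^0.2042 = 59 / 6.284 = 9.388
S₃ = 9.388 × 144^0.2042 = 9.388 × 2.758 ≈ 25.9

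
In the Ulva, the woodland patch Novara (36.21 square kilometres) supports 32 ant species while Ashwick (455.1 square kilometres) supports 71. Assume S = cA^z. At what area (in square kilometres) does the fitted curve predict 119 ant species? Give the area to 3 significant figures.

2350 square kilometres

z = ln(71/32) / ln(455.1/36.21) = 0.7969 / 2.5312 = 0.3149
c = 32 / 36.21^0.3149 = 32 / 3.096 = 10.34
A = (119/10.34)^(1/0.3149) ⇒ ln A = ln(11.51)/0.3149 = 7.7608
A = e^7.7608 ≈ 2347 square kilometres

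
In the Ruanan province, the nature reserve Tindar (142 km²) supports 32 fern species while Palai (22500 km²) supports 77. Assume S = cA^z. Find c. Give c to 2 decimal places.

13.55

z = ln(S₂/S₁) / ln(A₂/A₁) = ln(77/32) / ln(22500/142) = 0.8781 / 5.0654 = 0.1733
c = S₁ / A₁^z = 32 / 142^0.1733 = 32 / 2.361 = 13.55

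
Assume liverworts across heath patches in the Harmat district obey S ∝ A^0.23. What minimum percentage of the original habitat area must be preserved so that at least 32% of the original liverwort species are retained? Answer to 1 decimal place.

Need (A_new/A_old)^0.23 = 0.32, so A_new/A_old = 0.32^(1/0.23) = 0.32^4.348
ln(A_new/A_old) = ln 0.32 / 0.23 = -1.1394 / 0.23 = -4.9541
A_new/A_old = e^-4.9541 ≈ 0.007055

0.7%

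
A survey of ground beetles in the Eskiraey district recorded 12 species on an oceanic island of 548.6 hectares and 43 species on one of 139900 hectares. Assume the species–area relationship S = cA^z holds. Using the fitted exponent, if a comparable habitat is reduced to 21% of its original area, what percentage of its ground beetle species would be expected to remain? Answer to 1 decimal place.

z = ln(43/12) / ln(139900/548.6) = 1.2763 / 5.5413 = 0.2303
S_new/S_old = (A_new/A_old)^z = 0.21^0.2303 = exp(0.2303 × -1.5606) = 0.6981

69.8%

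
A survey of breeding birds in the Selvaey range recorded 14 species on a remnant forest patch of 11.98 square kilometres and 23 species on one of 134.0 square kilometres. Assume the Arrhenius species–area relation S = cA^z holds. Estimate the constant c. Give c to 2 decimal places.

z = ln(S₂/S₁) / ln(A₂/A₁) = ln(23/14) / ln(134/11.98) = 0.4964 / 2.4146 = 0.2056
c = S₁ / A₁^z = 14 / 11.98^0.2056 = 14 / 1.666 = 8.402

8.40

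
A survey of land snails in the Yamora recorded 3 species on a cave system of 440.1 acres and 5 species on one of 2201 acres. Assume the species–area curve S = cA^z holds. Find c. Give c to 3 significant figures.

z = ln(S₂/S₁) / ln(A₂/A₁) = ln(5/3) / ln(2201/440.1) = 0.5108 / 1.6097 = 0.3173
c = S₁ / A₁^z = 3 / 440.1^0.3173 = 3 / 6.901 = 0.4347

0.435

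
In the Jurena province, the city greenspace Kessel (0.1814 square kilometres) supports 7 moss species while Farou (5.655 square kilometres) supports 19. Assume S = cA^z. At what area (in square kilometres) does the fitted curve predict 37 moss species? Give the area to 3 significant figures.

z = ln(19/7) / ln(5.655/0.1814) = 0.9985 / 3.4396 = 0.2903
c = 7 / 0.1814^0.2903 = 7 / 0.6092 = 11.49
A = (37/11.49)^(1/0.2903) ⇒ ln A = ln(3.22)/0.2903 = 4.0283
A = e^4.0283 ≈ 56.17 square kilometres

56.2 square kilometres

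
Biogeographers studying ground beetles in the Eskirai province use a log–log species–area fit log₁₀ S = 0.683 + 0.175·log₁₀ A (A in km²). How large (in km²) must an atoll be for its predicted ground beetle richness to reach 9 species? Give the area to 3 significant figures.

35.5 km²

9 = 4.819 × A^0.175  ⇒  A^0.175 = 9/4.819 = 1.867
ln A = ln(1.867) / 0.175 = 0.6246 / 0.175 = 3.5689
A = e^3.5689 ≈ 35.48 km²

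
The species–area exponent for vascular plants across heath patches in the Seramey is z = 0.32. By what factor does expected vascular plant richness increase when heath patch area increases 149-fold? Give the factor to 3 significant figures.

S₂/S₁ = (A₂/A₁)^z = 149^0.32
ln(S₂/S₁) = 0.32 × ln 149 = 0.32 × 5.0039 = 1.6013
S₂/S₁ = e^1.6013 ≈ 4.959

4.96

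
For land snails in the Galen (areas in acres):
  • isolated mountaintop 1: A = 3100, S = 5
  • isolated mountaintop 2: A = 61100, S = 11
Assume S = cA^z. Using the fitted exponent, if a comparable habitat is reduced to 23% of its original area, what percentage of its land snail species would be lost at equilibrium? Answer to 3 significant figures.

32.2%

z = ln(11/5) / ln(61100/3100) = 0.7885 / 2.9811 = 0.2645
S_new/S_old = (A_new/A_old)^z = 0.23^0.2645 = exp(0.2645 × -1.4697) = 0.6779
Fraction lost = 1 − 0.6779 = 0.3221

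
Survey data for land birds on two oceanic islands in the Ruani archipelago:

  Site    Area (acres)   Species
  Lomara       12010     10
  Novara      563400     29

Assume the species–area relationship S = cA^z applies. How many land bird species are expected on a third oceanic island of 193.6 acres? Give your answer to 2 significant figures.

z = ln(29/10) / ln(563400/12010) = 1.0647 / 3.8483 = 0.2767
c = 10 / 12010^0.2767 = 10 / 13.45 = 0.7435
S₃ = 0.7435 × 193.6^0.2767 = 0.7435 × 4.293 ≈ 3.192

3.2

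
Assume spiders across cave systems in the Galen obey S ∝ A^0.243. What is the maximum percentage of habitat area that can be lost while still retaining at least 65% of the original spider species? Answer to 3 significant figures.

Need (A_new/A_old)^0.243 = 0.65, so A_new/A_old = 0.65^(1/0.243) = 0.65^4.115
ln(A_new/A_old) = ln 0.65 / 0.243 = -0.4308 / 0.243 = -1.7728
A_new/A_old = e^-1.7728 ≈ 0.1699
Fraction that can be lost = 1 − 0.1699 = 0.8301

83.0%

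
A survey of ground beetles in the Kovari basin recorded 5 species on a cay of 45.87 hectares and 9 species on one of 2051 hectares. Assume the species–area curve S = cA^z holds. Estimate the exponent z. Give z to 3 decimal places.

0.155

Taking logs: ln S = ln c + z ln A, so z = (ln S₂ − ln S₁)/(ln A₂ − ln A₁).
z = ln(9/5) / ln(2051/45.87) = ln(1.8) / ln(44.71) = 0.5878 / 3.8003 = 0.1547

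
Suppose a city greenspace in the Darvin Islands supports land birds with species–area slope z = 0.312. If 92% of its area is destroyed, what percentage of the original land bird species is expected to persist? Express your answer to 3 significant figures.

45.5%

S_new/S_old = (A_new/A_old)^z = 0.08^0.312
= exp(0.312 × ln 0.08) = exp(0.312 × -2.5257) = exp(-0.7880) ≈ 0.4547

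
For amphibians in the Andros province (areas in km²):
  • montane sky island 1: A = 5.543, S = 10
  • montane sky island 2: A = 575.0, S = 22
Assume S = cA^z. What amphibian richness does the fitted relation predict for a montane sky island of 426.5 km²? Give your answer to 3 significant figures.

z = ln(22/10) / ln(575/5.543) = 0.7885 / 4.6418 = 0.1699
c = 10 / 5.543^0.1699 = 10 / 1.338 = 7.476
S₃ = 7.476 × 426.5^0.1699 = 7.476 × 2.797 ≈ 20.91

20.9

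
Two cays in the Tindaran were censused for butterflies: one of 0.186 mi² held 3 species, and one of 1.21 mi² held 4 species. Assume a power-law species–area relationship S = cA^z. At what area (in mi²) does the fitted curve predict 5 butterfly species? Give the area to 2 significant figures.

5.2 mi²

z = ln(4/3) / ln(1.21/0.186) = 0.2877 / 1.8726 = 0.1536
c = 3 / 0.186^0.1536 = 3 / 0.7723 = 3.885
A = (5/3.885)^(1/0.1536) ⇒ ln A = ln(1.287)/0.1536 = 1.6431
A = e^1.6431 ≈ 5.171 mi²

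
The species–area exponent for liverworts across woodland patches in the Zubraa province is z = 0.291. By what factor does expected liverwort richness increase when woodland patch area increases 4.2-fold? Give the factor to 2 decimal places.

1.52

S₂/S₁ = (A₂/A₁)^z = 4.2^0.291
ln(S₂/S₁) = 0.291 × ln 4.2 = 0.291 × 1.4351 = 0.4176
S₂/S₁ = e^0.4176 ≈ 1.518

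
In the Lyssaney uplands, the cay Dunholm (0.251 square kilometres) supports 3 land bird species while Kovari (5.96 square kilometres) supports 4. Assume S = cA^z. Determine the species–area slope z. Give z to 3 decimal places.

Taking logs: ln S = ln c + z ln A, so z = (ln S₂ − ln S₁)/(ln A₂ − ln A₁).
z = ln(4/3) / ln(5.96/0.251) = ln(1.333) / ln(23.75) = 0.2877 / 3.1674 = 0.0908

0.091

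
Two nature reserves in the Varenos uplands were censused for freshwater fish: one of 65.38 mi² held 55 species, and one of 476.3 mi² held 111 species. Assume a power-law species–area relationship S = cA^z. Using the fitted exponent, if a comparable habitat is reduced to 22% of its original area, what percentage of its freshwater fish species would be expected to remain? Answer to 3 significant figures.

z = ln(111/55) / ln(476.3/65.38) = 0.7022 / 1.9858 = 0.3536
S_new/S_old = (A_new/A_old)^z = 0.22^0.3536 = exp(0.3536 × -1.5141) = 0.5854

58.5%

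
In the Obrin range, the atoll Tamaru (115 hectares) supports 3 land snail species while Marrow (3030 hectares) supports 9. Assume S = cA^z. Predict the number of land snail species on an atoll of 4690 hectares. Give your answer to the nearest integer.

10

z = ln(9/3) / ln(3030/115) = 1.0986 / 3.2714 = 0.3358
c = 3 / 115^0.3358 = 3 / 4.921 = 0.6097
S₃ = 0.6097 × 4690^0.3358 = 0.6097 × 17.1 ≈ 10.42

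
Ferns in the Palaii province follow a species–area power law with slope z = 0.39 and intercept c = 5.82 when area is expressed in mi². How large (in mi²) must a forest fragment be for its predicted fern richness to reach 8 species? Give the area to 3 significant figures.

8 = 5.82 × A^0.39  ⇒  A^0.39 = 8/5.82 = 1.375
ln A = ln(1.375) / 0.39 = 0.3181 / 0.39 = 0.8157
A = e^0.8157 ≈ 2.261 mi²

2.26 mi²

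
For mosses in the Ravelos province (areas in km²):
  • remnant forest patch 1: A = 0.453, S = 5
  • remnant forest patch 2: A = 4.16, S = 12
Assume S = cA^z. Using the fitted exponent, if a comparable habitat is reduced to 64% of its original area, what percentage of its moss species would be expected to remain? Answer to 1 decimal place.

83.8%

z = ln(12/5) / ln(4.16/0.453) = 0.8755 / 2.2174 = 0.3948
S_new/S_old = (A_new/A_old)^z = 0.64^0.3948 = exp(0.3948 × -0.4463) = 0.8384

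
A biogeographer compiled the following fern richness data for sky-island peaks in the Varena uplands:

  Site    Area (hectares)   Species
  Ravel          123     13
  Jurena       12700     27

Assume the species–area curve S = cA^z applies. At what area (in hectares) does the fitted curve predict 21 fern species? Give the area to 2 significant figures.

z = ln(27/13) / ln(12700/123) = 0.7309 / 4.6372 = 0.1576
c = 13 / 123^0.1576 = 13 / 2.135 = 6.089
A = (21/6.089)^(1/0.1576) ⇒ ln A = ln(3.449)/0.1576 = 7.8549
A = e^7.8549 ≈ 2578 hectares

2600 hectares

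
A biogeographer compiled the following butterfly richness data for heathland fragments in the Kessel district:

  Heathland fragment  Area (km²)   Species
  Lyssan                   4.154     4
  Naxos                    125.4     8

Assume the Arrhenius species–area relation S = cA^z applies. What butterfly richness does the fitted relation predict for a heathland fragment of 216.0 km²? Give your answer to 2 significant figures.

8.9

z = ln(8/4) / ln(125.4/4.154) = 0.6931 / 3.4074 = 0.2034
c = 4 / 4.154^0.2034 = 4 / 1.336 = 2.994
S₃ = 2.994 × 216^0.2034 = 2.994 × 2.985 ≈ 8.936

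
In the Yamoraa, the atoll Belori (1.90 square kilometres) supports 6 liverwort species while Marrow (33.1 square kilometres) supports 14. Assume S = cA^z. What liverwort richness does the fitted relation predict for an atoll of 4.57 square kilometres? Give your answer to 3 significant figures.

z = ln(14/6) / ln(33.1/1.9) = 0.8473 / 2.8577 = 0.2965
c = 6 / 1.9^0.2965 = 6 / 1.21 = 4.96
S₃ = 4.96 × 4.57^0.2965 = 4.96 × 1.569 ≈ 7.783

7.78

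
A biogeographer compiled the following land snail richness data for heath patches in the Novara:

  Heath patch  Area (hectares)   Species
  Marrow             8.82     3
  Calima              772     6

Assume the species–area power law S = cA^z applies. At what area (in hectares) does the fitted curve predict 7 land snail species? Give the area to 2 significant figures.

z = ln(6/3) / ln(772/8.82) = 0.6931 / 4.4720 = 0.1550
c = 3 / 8.82^0.1550 = 3 / 1.401 = 2.141
A = (7/2.141)^(1/0.1550) ⇒ ln A = ln(3.27)/0.1550 = 7.6435
A = e^7.6435 ≈ 2087 hectares

2100 hectares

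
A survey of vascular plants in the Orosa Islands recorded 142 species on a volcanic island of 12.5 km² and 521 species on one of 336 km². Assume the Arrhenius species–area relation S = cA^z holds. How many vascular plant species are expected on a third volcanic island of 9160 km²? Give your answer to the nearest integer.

1922

z = ln(521/142) / ln(336/12.5) = 1.2999 / 3.2914 = 0.3949
c = 142 / 12.5^0.3949 = 142 / 2.712 = 52.37
S₃ = 52.37 × 9160^0.3949 = 52.37 × 36.71 ≈ 1922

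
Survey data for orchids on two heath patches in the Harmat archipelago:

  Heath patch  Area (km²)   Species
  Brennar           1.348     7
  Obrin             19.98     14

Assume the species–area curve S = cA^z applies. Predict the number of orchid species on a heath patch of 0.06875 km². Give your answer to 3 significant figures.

z = ln(14/7) / ln(19.98/1.348) = 0.6931 / 2.6961 = 0.2571
c = 7 / 1.348^0.2571 = 7 / 1.08 = 6.483
S₃ = 6.483 × 0.06875^0.2571 = 6.483 × 0.5024 ≈ 3.257

3.26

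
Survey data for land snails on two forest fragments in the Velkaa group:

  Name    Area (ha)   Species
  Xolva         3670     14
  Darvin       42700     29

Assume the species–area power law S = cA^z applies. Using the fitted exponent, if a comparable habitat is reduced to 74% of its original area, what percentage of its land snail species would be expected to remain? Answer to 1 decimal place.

z = ln(29/14) / ln(42700/3670) = 0.7282 / 2.4540 = 0.2968
S_new/S_old = (A_new/A_old)^z = 0.74^0.2968 = exp(0.2968 × -0.3011) = 0.9145

91.5%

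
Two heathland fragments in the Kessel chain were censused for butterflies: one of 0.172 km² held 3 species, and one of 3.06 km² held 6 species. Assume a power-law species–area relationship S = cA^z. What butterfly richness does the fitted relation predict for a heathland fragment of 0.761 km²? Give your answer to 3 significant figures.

z = ln(6/3) / ln(3.06/0.172) = 0.6931 / 2.8787 = 0.2408
c = 3 / 0.172^0.2408 = 3 / 0.6545 = 4.583
S₃ = 4.583 × 0.761^0.2408 = 4.583 × 0.9364 ≈ 4.292

4.29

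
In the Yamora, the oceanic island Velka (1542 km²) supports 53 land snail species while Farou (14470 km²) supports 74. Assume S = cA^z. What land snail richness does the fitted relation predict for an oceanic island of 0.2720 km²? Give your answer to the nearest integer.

15

z = ln(74/53) / ln(14470/1542) = 0.3338 / 2.2390 = 0.1491
c = 53 / 1542^0.1491 = 53 / 2.987 = 17.74
S₃ = 17.74 × 0.272^0.1491 = 17.74 × 0.8236 ≈ 14.61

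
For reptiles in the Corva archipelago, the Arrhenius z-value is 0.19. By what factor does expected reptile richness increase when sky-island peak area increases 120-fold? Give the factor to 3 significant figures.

S₂/S₁ = (A₂/A₁)^z = 120^0.19
ln(S₂/S₁) = 0.19 × ln 120 = 0.19 × 4.7875 = 0.9096
S₂/S₁ = e^0.9096 ≈ 2.483

2.48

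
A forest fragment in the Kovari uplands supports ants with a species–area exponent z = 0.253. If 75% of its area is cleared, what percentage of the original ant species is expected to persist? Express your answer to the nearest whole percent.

70%

S_new/S_old = (A_new/A_old)^z = 0.25^0.253
= exp(0.253 × ln 0.25) = exp(0.253 × -1.3863) = exp(-0.3507) ≈ 0.7042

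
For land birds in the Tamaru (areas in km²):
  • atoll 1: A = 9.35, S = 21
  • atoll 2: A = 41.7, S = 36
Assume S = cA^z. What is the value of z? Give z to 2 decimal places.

0.36

Taking logs: ln S = ln c + z ln A, so z = (ln S₂ − ln S₁)/(ln A₂ − ln A₁).
z = ln(36/21) / ln(41.7/9.35) = ln(1.714) / ln(4.46) = 0.5390 / 1.4951 = 0.3605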